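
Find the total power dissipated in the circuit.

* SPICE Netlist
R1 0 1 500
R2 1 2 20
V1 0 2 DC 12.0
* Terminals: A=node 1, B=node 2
Nodal analysis, taking node 2 as the 0 V reference.
Source V1 fixes V_0 = 12 V.
KCL at each unknown node (sum of currents leaving = 0; resistances in Ω):
  Node 1: (V_1 - 12)/500 + (V_1 - 0)/20 = 0
Collecting terms: 0.052 × V_1 = 0.024  =>  V_1 = 0.4615 V
Power in each resistor, P = (ΔV)²/R:
  P_R1 = (12 - 0.4615)²/500 = 0.2663 W
  P_R2 = (0.4615 - 0)²/20 = 0.01065 W
P_total = P_R1 + P_R2 = 0.2769 W

Final answer: 0.2769 W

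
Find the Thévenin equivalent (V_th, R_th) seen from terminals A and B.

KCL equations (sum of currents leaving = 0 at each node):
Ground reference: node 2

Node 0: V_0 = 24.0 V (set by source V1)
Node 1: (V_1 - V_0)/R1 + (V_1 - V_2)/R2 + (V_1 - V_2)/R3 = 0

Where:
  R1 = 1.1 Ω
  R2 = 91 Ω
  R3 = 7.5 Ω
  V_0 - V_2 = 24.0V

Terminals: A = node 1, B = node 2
Step 1 — V_th is the open-circuit voltage V_A - V_B (nothing connected across the terminals).
Nodal analysis, taking node 2 as the 0 V reference.
Source V1 fixes V_0 = 24 V.
KCL at each unknown node (sum of currents leaving = 0; resistances in Ω):
  Node 1: (V_1 - 24)/1.1 + (V_1 - 0)/91 + (V_1 - 0)/7.5 = 0
Collecting terms: 1.053 × V_1 = 21.82  =>  V_1 = 20.71 V
V_th = V_1 - V_2 = 20.71 - 0 = 20.71 V
Step 2 — R_th: zero the source — replace V1 by a short circuit (node 2 merges into node 0) — and find the resistance seen between A (node 1) and B (node 0).
Reduce the network between node 1 (A) and node 0 (B) by series/parallel combination:
  Rp1 = R1 ‖ R2 ‖ R3 (parallel, all between nodes 0 and 1) = 1/(1/1.1 + 1/91 + 1/7.5) = 0.9493 Ω
R_th = 0.9493 Ω

Final answer: V_th = 20.71 V, R_th = 0.9493 Ω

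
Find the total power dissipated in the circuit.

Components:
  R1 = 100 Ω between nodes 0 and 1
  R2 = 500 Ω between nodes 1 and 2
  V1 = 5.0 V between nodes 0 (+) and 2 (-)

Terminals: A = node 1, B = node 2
Nodal analysis, taking node 2 as the 0 V reference.
Source V1 fixes V_0 = 5 V.
KCL at each unknown node (sum of currents leaving = 0; resistances in Ω):
  Node 1: (V_1 - 5)/100 + (V_1 - 0)/500 = 0
Collecting terms: 0.012 × V_1 = 0.05  =>  V_1 = 4.167 V
Power in each resistor, P = (ΔV)²/R:
  P_R1 = (5 - 4.167)²/100 = 0.006944 W
  P_R2 = (4.167 - 0)²/500 = 0.03472 W
P_total = P_R1 + P_R2 = 0.04167 W

Final answer: 0.04167 W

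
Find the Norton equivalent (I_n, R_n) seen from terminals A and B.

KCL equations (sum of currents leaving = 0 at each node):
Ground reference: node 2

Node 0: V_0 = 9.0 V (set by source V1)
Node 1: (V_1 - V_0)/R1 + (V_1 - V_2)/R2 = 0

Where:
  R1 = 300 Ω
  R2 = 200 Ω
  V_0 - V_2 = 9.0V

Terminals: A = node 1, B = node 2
Find the Thévenin equivalent first; then I_n = V_th/R_th and R_n = R_th.
Step 1 — V_th is the open-circuit voltage V_A - V_B (nothing connected across the terminals).
Nodal analysis, taking node 2 as the 0 V reference.
Source V1 fixes V_0 = 9 V.
KCL at each unknown node (sum of currents leaving = 0; resistances in Ω):
  Node 1: (V_1 - 9)/300 + (V_1 - 0)/200 = 0
Collecting terms: 0.008333 × V_1 = 0.03  =>  V_1 = 3.6 V
V_th = V_1 - V_2 = 3.6 - 0 = 3.6 V
Step 2 — R_th: zero the source — replace V1 by a short circuit (node 2 merges into node 0) — and find the resistance seen between A (node 1) and B (node 0).
Reduce the network between node 1 (A) and node 0 (B) by series/parallel combination:
  Rp1 = R1 ‖ R2 (parallel, both between nodes 0 and 1) = 1/(1/300 + 1/200) = 120 Ω
R_th = 120 Ω
I_n = V_th/R_th = 3.6/120 = 0.03 A, and R_n = R_th = 120 Ω

Final answer: I_n = 0.03 A, R_n = 120 Ω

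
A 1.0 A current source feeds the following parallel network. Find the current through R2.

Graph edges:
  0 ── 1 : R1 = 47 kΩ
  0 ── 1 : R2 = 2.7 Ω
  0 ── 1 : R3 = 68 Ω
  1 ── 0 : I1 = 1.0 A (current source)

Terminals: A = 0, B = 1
All resistors sit directly between nodes 0 and 1, so they are in parallel and share one voltage V; the full source current 1 A splits among them.
1/R_par = 1/47000 + 1/2.7 + 1/68 = 0.3851 S  =>  R_par = 2.597 Ω
V = I × R_par = 1 × 2.597 = 2.597 V
I_R2 = V/R2 = 2.597/2.7 = 0.9618 A

Final answer: 0.9618 A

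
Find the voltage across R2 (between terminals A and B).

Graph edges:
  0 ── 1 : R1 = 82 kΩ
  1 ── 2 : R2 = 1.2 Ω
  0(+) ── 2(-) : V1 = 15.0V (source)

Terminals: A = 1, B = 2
R1 and R2 are in series across V1 (node 0 → node 1 → node 2), and the output A–B is taken across R2, so this is a voltage divider.
Series current: I = V1/(R1 + R2) = 15/(82000 + 1.2) = 15/82000 = 0.0001829 A
V_R2 = I × R2 = V1 × R2/(R1 + R2) = 15 × 1.2/82000 = 0.0002195 V

Final answer: 0.0002195 V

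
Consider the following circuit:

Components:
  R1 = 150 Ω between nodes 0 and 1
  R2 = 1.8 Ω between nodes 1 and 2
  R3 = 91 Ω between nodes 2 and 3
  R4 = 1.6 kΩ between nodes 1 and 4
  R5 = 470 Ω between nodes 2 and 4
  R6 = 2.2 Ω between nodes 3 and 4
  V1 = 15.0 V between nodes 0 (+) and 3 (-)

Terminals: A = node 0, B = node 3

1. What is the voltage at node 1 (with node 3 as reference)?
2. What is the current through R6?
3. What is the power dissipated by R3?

Nodal analysis, taking node 3 as the 0 V reference.
Source V1 fixes V_0 = 15 V.
KCL at each unknown node (sum of currents leaving = 0; resistances in Ω):
  Node 1: (V_1 - 15)/150 + (V_1 - V_2)/1.8 + (V_1 - V_4)/1600 = 0
  Node 2: (V_2 - V_1)/1.8 + (V_2 - 0)/91 + (V_2 - V_4)/470 = 0
  Node 4: (V_4 - V_1)/1600 + (V_4 - V_2)/470 + (V_4 - 0)/2.2 = 0
Collecting terms (coefficients in siemens):
  0.5628·V_1 - 0.5556·V_2 - 0.000625·V_4 = 0.1
  0.5687·V_2 - 0.5556·V_1 - 0.002128·V_4 = 0
  0.4573·V_4 - 0.000625·V_1 - 0.002128·V_2 = 0
Solving these 3 simultaneous equations (Gaussian elimination) gives:
  V_1 = 4.978 V, V_2 = 4.863 V, V_4 = 0.02943 V
Part 1:
  Read off the nodal solution: V_1 = 4.978 V
Part 2:
  I_R6 = (V_3 - V_4)/R6 = (0 - 0.02943)/2.2 = -0.01338 A
  Magnitude: I_R6 = 0.01338 A
Part 3:
  I_R3 = (V_2 - V_3)/R3 = (4.863 - 0)/91 = 0.05344 A
  P_R3 = I_R3² × R3 = (0.05344)² × 91 = 0.2599 W

Final answers:
1. V_1 = 4.978 V
2. I_R6 = 0.01338 A
3. P_R3 = 0.2599 W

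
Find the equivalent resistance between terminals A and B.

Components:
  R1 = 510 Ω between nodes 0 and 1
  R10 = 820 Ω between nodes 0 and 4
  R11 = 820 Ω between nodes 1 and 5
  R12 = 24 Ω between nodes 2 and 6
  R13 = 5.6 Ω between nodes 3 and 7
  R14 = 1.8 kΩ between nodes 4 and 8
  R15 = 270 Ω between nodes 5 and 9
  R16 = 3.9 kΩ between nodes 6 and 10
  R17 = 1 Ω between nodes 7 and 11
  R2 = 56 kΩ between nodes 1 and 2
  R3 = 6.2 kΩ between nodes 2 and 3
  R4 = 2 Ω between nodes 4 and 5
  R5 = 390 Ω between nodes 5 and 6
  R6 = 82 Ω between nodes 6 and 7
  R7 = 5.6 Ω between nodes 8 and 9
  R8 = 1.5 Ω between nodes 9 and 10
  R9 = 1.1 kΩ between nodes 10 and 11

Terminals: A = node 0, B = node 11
The network is not a plain series/parallel combination. Inject a 1 A test current into terminal A (node 0) and return it from terminal B (node 11); then R_eq = V_A / (1 A).
Nodal analysis, taking node 11 as the 0 V reference.
Current source I_test pushes 1 A into node 0 and draws it out of node 11.
KCL at each unknown node (sum of currents leaving = 0; resistances in Ω):
  Node 0: (V_0 - V_1)/510 + (V_0 - V_4)/820 - 1 = 0
  Node 1: (V_1 - V_0)/510 + (V_1 - V_2)/56000 + (V_1 - V_5)/820 = 0
  Node 2: (V_2 - V_1)/56000 + (V_2 - V_3)/6200 + (V_2 - V_6)/24 = 0
  Node 3: (V_3 - V_2)/6200 + (V_3 - V_7)/5.6 = 0
  Node 4: (V_4 - V_0)/820 + (V_4 - V_5)/2 + (V_4 - V_8)/1800 = 0
  Node 5: (V_5 - V_1)/820 + (V_5 - V_4)/2 + (V_5 - V_6)/390 + (V_5 - V_9)/270 = 0
  Node 6: (V_6 - V_2)/24 + (V_6 - V_5)/390 + (V_6 - V_7)/82 + (V_6 - V_10)/3900 = 0
  Node 7: (V_7 - V_3)/5.6 + (V_7 - V_6)/82 + (V_7 - 0)/1 = 0
  Node 8: (V_8 - V_4)/1800 + (V_8 - V_9)/5.6 = 0
  Node 9: (V_9 - V_5)/270 + (V_9 - V_8)/5.6 + (V_9 - V_10)/1.5 = 0
  Node 10: (V_10 - V_6)/3900 + (V_10 - V_9)/1.5 + (V_10 - 0)/1100 = 0
Collecting terms (coefficients in siemens):
  0.00318·V_0 - 0.001961·V_1 - 0.00122·V_4 = 1
  0.003198·V_1 - 0.001961·V_0 - 0.00001786·V_2 - 0.00122·V_5 = 0
  0.04185·V_2 - 0.00001786·V_1 - 0.0001613·V_3 - 0.04167·V_6 = 0
  0.1787·V_3 - 0.0001613·V_2 - 0.1786·V_7 = 0
  0.5018·V_4 - 0.00122·V_0 - 0.5·V_5 - 0.0005556·V_8 = 0
  0.5075·V_5 - 0.00122·V_1 - 0.5·V_4 - 0.002564·V_6 - 0.003704·V_9 = 0
  0.05668·V_6 - 0.04167·V_2 - 0.002564·V_5 - 0.0122·V_7 - 0.0002564·V_10 = 0
  1.191·V_7 - 0.1786·V_3 - 0.0122·V_6 = 0
  0.1791·V_8 - 0.0005556·V_4 - 0.1786·V_9 = 0
  0.8489·V_9 - 0.003704·V_5 - 0.1786·V_8 - 0.6667·V_10 = 0
  0.6678·V_10 - 0.0002564·V_6 - 0.6667·V_9 = 0
Solving these 11 simultaneous equations (Gaussian elimination) gives:
  V_0 = 838.7 V, V_1 = 641.9 V, V_2 = 62.21 V, V_3 = 0.8146 V
  V_4 = 335.1 V, V_5 = 334 V, V_6 = 62.2 V, V_7 = 0.7592 V
  V_8 = 265.6 V, V_9 = 265.3 V, V_10 = 264.9 V
R_eq = V_0 / 1 A = 838.7 Ω

Final answer: 838.7 Ω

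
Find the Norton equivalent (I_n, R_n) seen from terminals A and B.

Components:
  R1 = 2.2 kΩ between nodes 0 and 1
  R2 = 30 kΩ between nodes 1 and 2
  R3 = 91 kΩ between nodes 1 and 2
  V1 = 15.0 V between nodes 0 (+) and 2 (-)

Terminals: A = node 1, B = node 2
Find the Thévenin equivalent first; then I_n = V_th/R_th and R_n = R_th.
Step 1 — V_th is the open-circuit voltage V_A - V_B (nothing connected across the terminals).
Nodal analysis, taking node 2 as the 0 V reference.
Source V1 fixes V_0 = 15 V.
KCL at each unknown node (sum of currents leaving = 0; resistances in Ω):
  Node 1: (V_1 - 15)/2200 + (V_1 - 0)/30000 + (V_1 - 0)/91000 = 0
Collecting terms: 0.0004989 × V_1 = 0.006818  =>  V_1 = 13.67 V
V_th = V_1 - V_2 = 13.67 - 0 = 13.67 V
Step 2 — R_th: zero the source — replace V1 by a short circuit (node 2 merges into node 0) — and find the resistance seen between A (node 1) and B (node 0).
Reduce the network between node 1 (A) and node 0 (B) by series/parallel combination:
  Rp1 = R1 ‖ R2 ‖ R3 (parallel, all between nodes 0 and 1) = 1/(1/2200 + 1/30000 + 1/91000) = 2005 Ω
R_th = 2.005 kΩ
I_n = V_th/R_th = 13.67/2005 = 0.006818 A, and R_n = R_th = 2.005 kΩ

Final answer: I_n = 0.006818 A, R_n = 2.005 kΩ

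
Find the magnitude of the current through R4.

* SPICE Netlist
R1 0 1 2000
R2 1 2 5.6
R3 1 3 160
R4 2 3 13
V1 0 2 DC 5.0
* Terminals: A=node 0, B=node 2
Nodal analysis, taking node 2 as the 0 V reference.
Source V1 fixes V_0 = 5 V.
KCL at each unknown node (sum of currents leaving = 0; resistances in Ω):
  Node 1: (V_1 - 5)/2000 + (V_1 - 0)/5.6 + (V_1 - V_3)/160 = 0
  Node 3: (V_3 - V_1)/160 + (V_3 - 0)/13 = 0
Collecting terms (coefficients in siemens):
  0.1853·V_1 - 0.00625·V_3 = 0.0025
  0.08317·V_3 - 0.00625·V_1 = 0
Determinant D = (0.1853)(0.08317) - (-0.00625)(-0.00625) = 0.01537
V_1 = [(0.0025)(0.08317) - (-0.00625)(0)]/D = 0.01352 V
V_3 = [(0.1853)(0) - (0.0025)(-0.00625)]/D = 0.001016 V
I_R4 = (V_2 - V_3)/R4 = (0 - 0.001016)/13 = -0.00007818 A
|I_R4| = 0.00007818 A

Final answer: |I_R4| = 7.818e-05 A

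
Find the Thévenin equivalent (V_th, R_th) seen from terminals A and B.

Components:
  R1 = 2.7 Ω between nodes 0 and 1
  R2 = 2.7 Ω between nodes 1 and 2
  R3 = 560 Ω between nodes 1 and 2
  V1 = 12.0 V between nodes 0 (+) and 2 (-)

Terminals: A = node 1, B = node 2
Step 1 — V_th is the open-circuit voltage V_A - V_B (nothing connected across the terminals).
Nodal analysis, taking node 2 as the 0 V reference.
Source V1 fixes V_0 = 12 V.
KCL at each unknown node (sum of currents leaving = 0; resistances in Ω):
  Node 1: (V_1 - 12)/2.7 + (V_1 - 0)/2.7 + (V_1 - 0)/560 = 0
Collecting terms: 0.7425 × V_1 = 4.444  =>  V_1 = 5.986 V
V_th = V_1 - V_2 = 5.986 - 0 = 5.986 V
Step 2 — R_th: zero the source — replace V1 by a short circuit (node 2 merges into node 0) — and find the resistance seen between A (node 1) and B (node 0).
Reduce the network between node 1 (A) and node 0 (B) by series/parallel combination:
  Rp1 = R1 ‖ R2 ‖ R3 (parallel, all between nodes 0 and 1) = 1/(1/2.7 + 1/2.7 + 1/560) = 1.347 Ω
R_th = 1.347 Ω

Final answer: V_th = 5.986 V, R_th = 1.347 Ω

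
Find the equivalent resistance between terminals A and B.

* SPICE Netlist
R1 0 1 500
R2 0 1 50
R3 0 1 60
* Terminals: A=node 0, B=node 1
Reduce the network between node 0 (A) and node 1 (B) by series/parallel combination:
  Rp1 = R1 ‖ R2 ‖ R3 (parallel, all between nodes 0 and 1) = 1/(1/500 + 1/50 + 1/60) = 25.86 Ω
R_eq = 25.86 Ω

Final answer: 25.86 Ω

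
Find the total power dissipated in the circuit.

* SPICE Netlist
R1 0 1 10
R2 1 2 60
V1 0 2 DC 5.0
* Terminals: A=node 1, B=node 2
Nodal analysis, taking node 2 as the 0 V reference.
Source V1 fixes V_0 = 5 V.
KCL at each unknown node (sum of currents leaving = 0; resistances in Ω):
  Node 1: (V_1 - 5)/10 + (V_1 - 0)/60 = 0
Collecting terms: 0.1167 × V_1 = 0.5  =>  V_1 = 4.286 V
Power in each resistor, P = (ΔV)²/R:
  P_R1 = (5 - 4.286)²/10 = 0.05102 W
  P_R2 = (4.286 - 0)²/60 = 0.3061 W
P_total = P_R1 + P_R2 = 0.3571 W

Final answer: 0.3571 W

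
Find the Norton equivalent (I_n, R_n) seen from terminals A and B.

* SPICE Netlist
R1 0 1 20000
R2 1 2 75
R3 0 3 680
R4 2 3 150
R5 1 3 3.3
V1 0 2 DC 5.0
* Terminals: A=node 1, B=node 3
Find the Thévenin equivalent first; then I_n = V_th/R_th and R_n = R_th.
Step 1 — V_th is the open-circuit voltage V_A - V_B (nothing connected across the terminals).
Nodal analysis, taking node 2 as the 0 V reference.
Source V1 fixes V_0 = 5 V.
KCL at each unknown node (sum of currents leaving = 0; resistances in Ω):
  Node 1: (V_1 - 5)/20000 + (V_1 - 0)/75 + (V_1 - V_3)/3.3 = 0
  Node 3: (V_3 - 5)/680 + (V_3 - 0)/150 + (V_3 - V_1)/3.3 = 0
Collecting terms (coefficients in siemens):
  0.3164·V_1 - 0.303·V_3 = 0.00025
  0.3112·V_3 - 0.303·V_1 = 0.007353
Determinant D = (0.3164)(0.3112) - (-0.303)(-0.303) = 0.00663
V_1 = [(0.00025)(0.3112) - (-0.303)(0.007353)]/D = 0.3478 V
V_3 = [(0.3164)(0.007353) - (0.00025)(-0.303)]/D = 0.3623 V
V_th = V_1 - V_3 = 0.3478 - 0.3623 = -0.01454 V
Step 2 — R_th: zero the source — replace V1 by a short circuit (node 2 merges into node 0) — and find the resistance seen between A (node 1) and B (node 3).
Reduce the network between node 1 (A) and node 3 (B) by series/parallel combination:
  Rp1 = R1 ‖ R2 (parallel, both between nodes 0 and 1) = 1/(1/20000 + 1/75) = 74.72 Ω
  Rp2 = R3 ‖ R4 (parallel, both between nodes 0 and 3) = 1/(1/680 + 1/150) = 122.9 Ω
  Rs1 = Rp1 + Rp2 (series, joined only at node 0) = 74.72 + 122.9 = 197.6 Ω
  Rp3 = R5 ‖ Rs1 (parallel, both between nodes 1 and 3) = 1/(1/3.3 + 1/197.6) = 3.246 Ω
R_th = 3.246 Ω
I_n = V_th/R_th = -0.01454/3.246 = -0.004478 A, and R_n = R_th = 3.246 Ω

Final answer: I_n = -0.004478 A, R_n = 3.246 Ω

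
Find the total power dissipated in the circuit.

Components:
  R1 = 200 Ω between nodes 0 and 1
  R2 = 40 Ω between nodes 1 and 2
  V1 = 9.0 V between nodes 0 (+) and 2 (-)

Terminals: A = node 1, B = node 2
Nodal analysis, taking node 2 as the 0 V reference.
Source V1 fixes V_0 = 9 V.
KCL at each unknown node (sum of currents leaving = 0; resistances in Ω):
  Node 1: (V_1 - 9)/200 + (V_1 - 0)/40 = 0
Collecting terms: 0.03 × V_1 = 0.045  =>  V_1 = 1.5 V
Power in each resistor, P = (ΔV)²/R:
  P_R1 = (9 - 1.5)²/200 = 0.2812 W
  P_R2 = (1.5 - 0)²/40 = 0.05625 W
P_total = P_R1 + P_R2 = 0.3375 W

Final answer: 0.3375 W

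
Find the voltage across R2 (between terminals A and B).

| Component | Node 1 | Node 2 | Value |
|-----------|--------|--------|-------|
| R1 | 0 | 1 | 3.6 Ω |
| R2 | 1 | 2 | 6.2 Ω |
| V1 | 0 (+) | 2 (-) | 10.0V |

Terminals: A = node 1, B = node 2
R1 and R2 are in series across V1 (node 0 → node 1 → node 2), and the output A–B is taken across R2, so this is a voltage divider.
Series current: I = V1/(R1 + R2) = 10/(3.6 + 6.2) = 10/9.8 = 1.02 A
V_R2 = I × R2 = V1 × R2/(R1 + R2) = 10 × 6.2/9.8 = 6.327 V

Final answer: 6.327 V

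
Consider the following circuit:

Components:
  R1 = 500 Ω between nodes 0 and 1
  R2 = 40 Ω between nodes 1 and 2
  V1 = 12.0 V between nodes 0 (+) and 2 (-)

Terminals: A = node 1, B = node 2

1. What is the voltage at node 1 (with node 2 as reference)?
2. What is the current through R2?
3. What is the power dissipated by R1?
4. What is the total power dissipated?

Nodal analysis, taking node 2 as the 0 V reference.
Source V1 fixes V_0 = 12 V.
KCL at each unknown node (sum of currents leaving = 0; resistances in Ω):
  Node 1: (V_1 - 12)/500 + (V_1 - 0)/40 = 0
Collecting terms: 0.027 × V_1 = 0.024  =>  V_1 = 0.8889 V
Part 1:
  Read off the nodal solution: V_1 = 0.8889 V
Part 2:
  I_R2 = (V_1 - V_2)/R2 = (0.8889 - 0)/40 = 0.02222 A
  Magnitude: I_R2 = 0.02222 A
Part 3:
  I_R1 = (V_0 - V_1)/R1 = (12 - 0.8889)/500 = 0.02222 A
  P_R1 = I_R1² × R1 = (0.02222)² × 500 = 0.2469 W
Part 4:
  Power in each resistor, P = (ΔV)²/R:
    P_R1 = (12 - 0.8889)²/500 = 0.2469 W
    P_R2 = (0.8889 - 0)²/40 = 0.01975 W
  P_total = P_R1 + P_R2 = 0.2667 W

Final answers:
1. V_1 = 0.8889 V
2. I_R2 = 0.02222 A
3. P_R1 = 0.2469 W
4. P_total = 0.2667 W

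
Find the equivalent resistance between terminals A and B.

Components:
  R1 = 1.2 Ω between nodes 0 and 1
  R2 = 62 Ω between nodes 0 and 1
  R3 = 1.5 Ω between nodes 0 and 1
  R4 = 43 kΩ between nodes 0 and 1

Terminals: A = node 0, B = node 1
Reduce the network between node 0 (A) and node 1 (B) by series/parallel combination:
  Rp1 = R1 ‖ R2 ‖ R3 ‖ R4 (parallel, all between nodes 0 and 1) = 1/(1/1.2 + 1/62 + 1/1.5 + 1/43000) = 0.6596 Ω
R_eq = 0.6596 Ω

Final answer: 0.6596 Ω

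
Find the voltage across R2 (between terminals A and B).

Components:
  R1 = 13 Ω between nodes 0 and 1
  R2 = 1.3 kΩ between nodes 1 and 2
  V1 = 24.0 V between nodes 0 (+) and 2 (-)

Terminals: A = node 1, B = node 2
R1 and R2 are in series across V1 (node 0 → node 1 → node 2), and the output A–B is taken across R2, so this is a voltage divider.
Series current: I = V1/(R1 + R2) = 24/(13 + 1300) = 24/1313 = 0.01828 A
V_R2 = I × R2 = V1 × R2/(R1 + R2) = 24 × 1300/1313 = 23.76 V

Final answer: 23.76 V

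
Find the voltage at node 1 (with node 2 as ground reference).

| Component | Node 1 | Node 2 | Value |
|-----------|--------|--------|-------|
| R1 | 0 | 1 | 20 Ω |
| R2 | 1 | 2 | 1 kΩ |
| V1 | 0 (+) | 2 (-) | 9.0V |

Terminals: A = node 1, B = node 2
Nodal analysis, taking node 2 as the 0 V reference.
Source V1 fixes V_0 = 9 V.
KCL at each unknown node (sum of currents leaving = 0; resistances in Ω):
  Node 1: (V_1 - 9)/20 + (V_1 - 0)/1000 = 0
Collecting terms: 0.051 × V_1 = 0.45  =>  V_1 = 8.824 V
The requested potential is V_1 = 8.824 V.

Final answer: V_1 = 8.824 V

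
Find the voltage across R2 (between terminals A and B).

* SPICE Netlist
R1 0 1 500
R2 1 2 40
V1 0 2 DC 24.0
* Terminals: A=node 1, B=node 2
R1 and R2 are in series across V1 (node 0 → node 1 → node 2), and the output A–B is taken across R2, so this is a voltage divider.
Series current: I = V1/(R1 + R2) = 24/(500 + 40) = 24/540 = 0.04444 A
V_R2 = I × R2 = V1 × R2/(R1 + R2) = 24 × 40/540 = 1.778 V

Final answer: 1.778 V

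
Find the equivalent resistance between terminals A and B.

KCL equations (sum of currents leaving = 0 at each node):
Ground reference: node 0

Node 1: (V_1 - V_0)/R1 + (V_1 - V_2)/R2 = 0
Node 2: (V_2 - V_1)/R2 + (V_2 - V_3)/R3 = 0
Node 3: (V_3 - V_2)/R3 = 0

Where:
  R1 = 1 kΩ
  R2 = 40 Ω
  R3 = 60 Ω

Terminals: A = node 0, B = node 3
Reduce the network between node 0 (A) and node 3 (B) by series/parallel combination:
  Rs1 = R1 + R2 (series, joined only at node 1) = 1000 + 40 = 1040 Ω
  Rs2 = R3 + Rs1 (series, joined only at node 2) = 60 + 1040 = 1100 Ω
R_eq = 1.1 kΩ

Final answer: 1.1 kΩ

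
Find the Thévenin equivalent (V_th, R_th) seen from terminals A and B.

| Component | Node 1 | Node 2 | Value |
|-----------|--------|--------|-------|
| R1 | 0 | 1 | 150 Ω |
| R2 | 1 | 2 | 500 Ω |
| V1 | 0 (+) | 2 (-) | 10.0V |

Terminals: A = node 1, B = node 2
Step 1 — V_th is the open-circuit voltage V_A - V_B (nothing connected across the terminals).
Nodal analysis, taking node 2 as the 0 V reference.
Source V1 fixes V_0 = 10 V.
KCL at each unknown node (sum of currents leaving = 0; resistances in Ω):
  Node 1: (V_1 - 10)/150 + (V_1 - 0)/500 = 0
Collecting terms: 0.008667 × V_1 = 0.06667  =>  V_1 = 7.692 V
V_th = V_1 - V_2 = 7.692 - 0 = 7.692 V
Step 2 — R_th: zero the source — replace V1 by a short circuit (node 2 merges into node 0) — and find the resistance seen between A (node 1) and B (node 0).
Reduce the network between node 1 (A) and node 0 (B) by series/parallel combination:
  Rp1 = R1 ‖ R2 (parallel, both between nodes 0 and 1) = 1/(1/150 + 1/500) = 115.4 Ω
R_th = 115.4 Ω

Final answer: V_th = 7.692 V, R_th = 115.4 Ω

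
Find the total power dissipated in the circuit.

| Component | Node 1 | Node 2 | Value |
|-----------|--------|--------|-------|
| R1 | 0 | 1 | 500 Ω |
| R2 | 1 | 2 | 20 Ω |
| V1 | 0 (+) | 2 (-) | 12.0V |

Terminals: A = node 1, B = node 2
Nodal analysis, taking node 2 as the 0 V reference.
Source V1 fixes V_0 = 12 V.
KCL at each unknown node (sum of currents leaving = 0; resistances in Ω):
  Node 1: (V_1 - 12)/500 + (V_1 - 0)/20 = 0
Collecting terms: 0.052 × V_1 = 0.024  =>  V_1 = 0.4615 V
Power in each resistor, P = (ΔV)²/R:
  P_R1 = (12 - 0.4615)²/500 = 0.2663 W
  P_R2 = (0.4615 - 0)²/20 = 0.01065 W
P_total = P_R1 + P_R2 = 0.2769 W

Final answer: 0.2769 W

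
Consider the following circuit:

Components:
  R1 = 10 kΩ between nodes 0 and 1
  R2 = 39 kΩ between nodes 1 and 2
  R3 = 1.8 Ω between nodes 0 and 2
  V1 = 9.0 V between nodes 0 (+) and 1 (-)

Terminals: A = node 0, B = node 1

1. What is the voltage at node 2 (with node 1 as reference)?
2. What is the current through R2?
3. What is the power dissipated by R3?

Nodal analysis, taking node 1 as the 0 V reference.
Source V1 fixes V_0 = 9 V.
KCL at each unknown node (sum of currents leaving = 0; resistances in Ω):
  Node 2: (V_2 - 0)/39000 + (V_2 - 9)/1.8 = 0
Collecting terms: 0.5556 × V_2 = 5  =>  V_2 = 9 V
Part 1:
  Read off the nodal solution: V_2 = 9 V
Part 2:
  I_R2 = (V_1 - V_2)/R2 = (0 - 9)/39000 = -0.0002308 A
  Magnitude: I_R2 = 0.0002308 A
Part 3:
  I_R3 = (V_0 - V_2)/R3 = (9 - 9)/1.8 = 0.0002308 A
  P_R3 = I_R3² × R3 = (0.0002308)² × 1.8 = 0.00000009585 W

Final answers:
1. V_2 = 9 V
2. I_R2 = 0.0002308 A
3. P_R3 = 9.585e-08 W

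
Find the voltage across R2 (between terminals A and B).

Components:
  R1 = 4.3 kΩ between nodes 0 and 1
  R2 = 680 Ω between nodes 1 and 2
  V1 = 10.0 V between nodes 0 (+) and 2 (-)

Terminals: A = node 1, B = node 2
R1 and R2 are in series across V1 (node 0 → node 1 → node 2), and the output A–B is taken across R2, so this is a voltage divider.
Series current: I = V1/(R1 + R2) = 10/(4300 + 680) = 10/4980 = 0.002008 A
V_R2 = I × R2 = V1 × R2/(R1 + R2) = 10 × 680/4980 = 1.365 V

Final answer: 1.365 V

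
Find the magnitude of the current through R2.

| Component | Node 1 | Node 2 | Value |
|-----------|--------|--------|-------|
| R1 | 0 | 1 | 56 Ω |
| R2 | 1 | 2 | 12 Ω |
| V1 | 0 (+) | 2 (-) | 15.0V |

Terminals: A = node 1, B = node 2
Nodal analysis, taking node 2 as the 0 V reference.
Source V1 fixes V_0 = 15 V.
KCL at each unknown node (sum of currents leaving = 0; resistances in Ω):
  Node 1: (V_1 - 15)/56 + (V_1 - 0)/12 = 0
Collecting terms: 0.1012 × V_1 = 0.2679  =>  V_1 = 2.647 V
I_R2 = (V_1 - V_2)/R2 = (2.647 - 0)/12 = 0.2206 A
|I_R2| = 0.2206 A

Final answer: |I_R2| = 0.2206 A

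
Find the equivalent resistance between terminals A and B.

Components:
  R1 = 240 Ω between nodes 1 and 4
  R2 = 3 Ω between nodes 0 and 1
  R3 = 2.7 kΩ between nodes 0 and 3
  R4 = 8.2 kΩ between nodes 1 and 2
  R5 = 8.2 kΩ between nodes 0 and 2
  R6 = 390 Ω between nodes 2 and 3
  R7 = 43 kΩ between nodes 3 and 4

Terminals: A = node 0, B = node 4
The network is not a plain series/parallel combination. Inject a 1 A test current into terminal A (node 0) and return it from terminal B (node 4); then R_eq = V_A / (1 A).
Nodal analysis, taking node 4 as the 0 V reference.
Current source I_test pushes 1 A into node 0 and draws it out of node 4.
KCL at each unknown node (sum of currents leaving = 0; resistances in Ω):
  Node 0: (V_0 - V_1)/3 + (V_0 - V_3)/2700 + (V_0 - V_2)/8200 - 1 = 0
  Node 1: (V_1 - V_0)/3 + (V_1 - 0)/240 + (V_1 - V_2)/8200 = 0
  Node 2: (V_2 - V_0)/8200 + (V_2 - V_1)/8200 + (V_2 - V_3)/390 = 0
  Node 3: (V_3 - V_0)/2700 + (V_3 - V_2)/390 + (V_3 - 0)/43000 = 0
Collecting terms (coefficients in siemens):
  0.3338·V_0 - 0.3333·V_1 - 0.000122·V_2 - 0.0003704·V_3 = 1
  0.3376·V_1 - 0.3333·V_0 - 0.000122·V_2 = 0
  0.002808·V_2 - 0.000122·V_0 - 0.000122·V_1 - 0.002564·V_3 = 0
  0.002958·V_3 - 0.0003704·V_0 - 0.002564·V_2 = 0
Solving these 4 simultaneous equations (Gaussian elimination) gives:
  V_0 = 241.7 V, V_1 = 238.7 V, V_2 = 232.7 V, V_3 = 232 V
R_eq = V_0 / 1 A = 241.7 Ω

Final answer: 241.7 Ω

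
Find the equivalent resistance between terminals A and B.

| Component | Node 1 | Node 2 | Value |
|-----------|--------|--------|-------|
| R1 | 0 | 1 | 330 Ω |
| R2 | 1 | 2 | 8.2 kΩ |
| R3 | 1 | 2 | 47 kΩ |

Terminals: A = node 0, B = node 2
Reduce the network between node 0 (A) and node 2 (B) by series/parallel combination:
  Rp1 = R2 ‖ R3 (parallel, both between nodes 1 and 2) = 1/(1/8200 + 1/47000) = 6982 Ω
  Rs1 = R1 + Rp1 (series, joined only at node 1) = 330 + 6982 = 7312 Ω
R_eq = 7.312 kΩ

Final answer: 7.312 kΩ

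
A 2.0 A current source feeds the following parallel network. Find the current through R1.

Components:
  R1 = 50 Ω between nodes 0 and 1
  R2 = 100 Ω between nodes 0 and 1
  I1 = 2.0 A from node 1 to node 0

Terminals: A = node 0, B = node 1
All resistors sit directly between nodes 0 and 1, so they are in parallel and share one voltage V; the full source current 2 A splits among them.
1/R_par = 1/50 + 1/100 = 0.03 S  =>  R_par = 33.33 Ω
V = I × R_par = 2 × 33.33 = 66.67 V
I_R1 = V/R1 = 66.67/50 = 1.333 A

Final answer: 1.333 A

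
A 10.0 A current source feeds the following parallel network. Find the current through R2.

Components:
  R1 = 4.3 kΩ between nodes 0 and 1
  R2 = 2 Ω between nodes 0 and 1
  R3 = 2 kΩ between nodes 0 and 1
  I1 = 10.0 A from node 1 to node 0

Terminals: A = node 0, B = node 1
All resistors sit directly between nodes 0 and 1, so they are in parallel and share one voltage V; the full source current 10 A splits among them.
1/R_par = 1/4300 + 1/2 + 1/2000 = 0.5007 S  =>  R_par = 1.997 Ω
V = I × R_par = 10 × 1.997 = 19.97 V
I_R2 = V/R2 = 19.97/2 = 9.985 A

Final answer: 9.985 A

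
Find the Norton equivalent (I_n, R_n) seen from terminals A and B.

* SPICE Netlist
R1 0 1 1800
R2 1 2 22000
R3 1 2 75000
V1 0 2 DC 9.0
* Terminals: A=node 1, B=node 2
Find the Thévenin equivalent first; then I_n = V_th/R_th and R_n = R_th.
Step 1 — V_th is the open-circuit voltage V_A - V_B (nothing connected across the terminals).
Nodal analysis, taking node 2 as the 0 V reference.
Source V1 fixes V_0 = 9 V.
KCL at each unknown node (sum of currents leaving = 0; resistances in Ω):
  Node 1: (V_1 - 9)/1800 + (V_1 - 0)/22000 + (V_1 - 0)/75000 = 0
Collecting terms: 0.0006143 × V_1 = 0.005  =>  V_1 = 8.139 V
V_th = V_1 - V_2 = 8.139 - 0 = 8.139 V
Step 2 — R_th: zero the source — replace V1 by a short circuit (node 2 merges into node 0) — and find the resistance seen between A (node 1) and B (node 0).
Reduce the network between node 1 (A) and node 0 (B) by series/parallel combination:
  Rp1 = R1 ‖ R2 ‖ R3 (parallel, all between nodes 0 and 1) = 1/(1/1800 + 1/22000 + 1/75000) = 1628 Ω
R_th = 1.628 kΩ
I_n = V_th/R_th = 8.139/1628 = 0.005 A, and R_n = R_th = 1.628 kΩ

Final answer: I_n = 0.005 A, R_n = 1.628 kΩ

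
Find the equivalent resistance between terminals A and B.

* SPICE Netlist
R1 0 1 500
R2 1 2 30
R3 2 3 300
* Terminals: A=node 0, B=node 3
Reduce the network between node 0 (A) and node 3 (B) by series/parallel combination:
  Rs1 = R1 + R2 (series, joined only at node 1) = 500 + 30 = 530 Ω
  Rs2 = R3 + Rs1 (series, joined only at node 2) = 300 + 530 = 830 Ω
R_eq = 830 Ω

Final answer: 830 Ω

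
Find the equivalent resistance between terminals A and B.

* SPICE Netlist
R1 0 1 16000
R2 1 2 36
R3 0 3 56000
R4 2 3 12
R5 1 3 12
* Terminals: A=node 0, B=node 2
The network is not a plain series/parallel combination. Inject a 1 A test current into terminal A (node 0) and return it from terminal B (node 2); then R_eq = V_A / (1 A).
Nodal analysis, taking node 2 as the 0 V reference.
Current source I_test pushes 1 A into node 0 and draws it out of node 2.
KCL at each unknown node (sum of currents leaving = 0; resistances in Ω):
  Node 0: (V_0 - V_1)/16000 + (V_0 - V_3)/56000 - 1 = 0
  Node 1: (V_1 - V_0)/16000 + (V_1 - 0)/36 + (V_1 - V_3)/12 = 0
  Node 3: (V_3 - V_0)/56000 + (V_3 - V_1)/12 + (V_3 - 0)/12 = 0
Collecting terms (coefficients in siemens):
  0.00008036·V_0 - 0.0000625·V_1 - 0.00001786·V_3 = 1
  0.1112·V_1 - 0.0000625·V_0 - 0.08333·V_3 = 0
  0.1667·V_3 - 0.00001786·V_0 - 0.08333·V_1 = 0
Solving these 3 simultaneous equations (Gaussian elimination) gives:
  V_0 = 12460 V, V_1 = 12.8 V, V_3 = 7.734 V
R_eq = V_0 / 1 A = 12460 Ω = 12.46 kΩ

Final answer: 12.46 kΩ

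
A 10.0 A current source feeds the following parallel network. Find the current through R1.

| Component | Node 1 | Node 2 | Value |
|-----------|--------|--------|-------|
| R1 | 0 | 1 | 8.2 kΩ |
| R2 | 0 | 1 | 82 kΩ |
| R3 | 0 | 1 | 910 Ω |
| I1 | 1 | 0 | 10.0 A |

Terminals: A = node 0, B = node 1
All resistors sit directly between nodes 0 and 1, so they are in parallel and share one voltage V; the full source current 10 A splits among them.
1/R_par = 1/8200 + 1/82000 + 1/910 = 0.001233 S  =>  R_par = 811 Ω
V = I × R_par = 10 × 811 = 8110 V
I_R1 = V/R1 = 8110/8200 = 0.989 A

Final answer: 0.989 A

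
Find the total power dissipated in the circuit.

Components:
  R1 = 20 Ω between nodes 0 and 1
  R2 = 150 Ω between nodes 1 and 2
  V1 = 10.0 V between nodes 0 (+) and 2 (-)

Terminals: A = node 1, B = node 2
Nodal analysis, taking node 2 as the 0 V reference.
Source V1 fixes V_0 = 10 V.
KCL at each unknown node (sum of currents leaving = 0; resistances in Ω):
  Node 1: (V_1 - 10)/20 + (V_1 - 0)/150 = 0
Collecting terms: 0.05667 × V_1 = 0.5  =>  V_1 = 8.824 V
Power in each resistor, P = (ΔV)²/R:
  P_R1 = (10 - 8.824)²/20 = 0.0692 W
  P_R2 = (8.824 - 0)²/150 = 0.519 W
P_total = P_R1 + P_R2 = 0.5882 W

Final answer: 0.5882 W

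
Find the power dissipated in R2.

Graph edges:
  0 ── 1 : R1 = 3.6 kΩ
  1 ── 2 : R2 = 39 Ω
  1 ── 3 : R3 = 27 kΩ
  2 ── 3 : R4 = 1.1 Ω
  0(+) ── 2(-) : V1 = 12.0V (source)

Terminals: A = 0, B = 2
Nodal analysis, taking node 2 as the 0 V reference.
Source V1 fixes V_0 = 12 V.
KCL at each unknown node (sum of currents leaving = 0; resistances in Ω):
  Node 1: (V_1 - 12)/3600 + (V_1 - 0)/39 + (V_1 - V_3)/27000 = 0
  Node 3: (V_3 - V_1)/27000 + (V_3 - 0)/1.1 = 0
Collecting terms (coefficients in siemens):
  0.02596·V_1 - 0.00003704·V_3 = 0.003333
  0.9091·V_3 - 0.00003704·V_1 = 0
Determinant D = (0.02596)(0.9091) - (-0.00003704)(-0.00003704) = 0.0236
V_1 = [(0.003333)(0.9091) - (-0.00003704)(0)]/D = 0.1284 V
V_3 = [(0.02596)(0) - (0.003333)(-0.00003704)]/D = 0.000005232 V
I_R2 = (V_1 - V_2)/R2 = (0.1284 - 0)/39 = 0.003293 A
P_R2 = I_R2² × R2 = (0.003293)² × 39 = 0.0004229 W

Final answer: 0.0004229 W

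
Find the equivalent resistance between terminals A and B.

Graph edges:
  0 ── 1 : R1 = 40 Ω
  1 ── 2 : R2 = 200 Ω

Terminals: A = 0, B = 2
Reduce the network between node 0 (A) and node 2 (B) by series/parallel combination:
  Rs1 = R1 + R2 (series, joined only at node 1) = 40 + 200 = 240 Ω
R_eq = 240 Ω

Final answer: 240 Ω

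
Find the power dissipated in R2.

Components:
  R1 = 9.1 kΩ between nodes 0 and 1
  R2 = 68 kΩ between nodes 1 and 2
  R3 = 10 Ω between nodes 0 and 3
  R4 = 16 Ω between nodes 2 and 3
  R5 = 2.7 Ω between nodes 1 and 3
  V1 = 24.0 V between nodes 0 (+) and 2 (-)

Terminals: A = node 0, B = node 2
Nodal analysis, taking node 2 as the 0 V reference.
Source V1 fixes V_0 = 24 V.
KCL at each unknown node (sum of currents leaving = 0; resistances in Ω):
  Node 1: (V_1 - 24)/9100 + (V_1 - 0)/68000 + (V_1 - V_3)/2.7 = 0
  Node 3: (V_3 - 24)/10 + (V_3 - 0)/16 + (V_3 - V_1)/2.7 = 0
Collecting terms (coefficients in siemens):
  0.3705·V_1 - 0.3704·V_3 = 0.002637
  0.5329·V_3 - 0.3704·V_1 = 2.4
Determinant D = (0.3705)(0.5329) - (-0.3704)(-0.3704) = 0.06025
V_1 = [(0.002637)(0.5329) - (-0.3704)(2.4)]/D = 14.78 V
V_3 = [(0.3705)(2.4) - (0.002637)(-0.3704)]/D = 14.77 V
I_R2 = (V_1 - V_2)/R2 = (14.78 - 0)/68000 = 0.0002173 A
P_R2 = I_R2² × R2 = (0.0002173)² × 68000 = 0.003211 W

Final answer: 0.003211 W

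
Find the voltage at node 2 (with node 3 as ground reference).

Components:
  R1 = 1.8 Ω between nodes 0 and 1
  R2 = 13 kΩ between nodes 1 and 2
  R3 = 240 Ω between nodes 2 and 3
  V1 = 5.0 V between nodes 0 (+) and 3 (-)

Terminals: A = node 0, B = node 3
Nodal analysis, taking node 3 as the 0 V reference.
Source V1 fixes V_0 = 5 V.
KCL at each unknown node (sum of currents leaving = 0; resistances in Ω):
  Node 1: (V_1 - 5)/1.8 + (V_1 - V_2)/13000 = 0
  Node 2: (V_2 - V_1)/13000 + (V_2 - 0)/240 = 0
Collecting terms (coefficients in siemens):
  0.5556·V_1 - 0.00007692·V_2 = 2.778
  0.004244·V_2 - 0.00007692·V_1 = 0
Determinant D = (0.5556)(0.004244) - (-0.00007692)(-0.00007692) = 0.002358
V_1 = [(2.778)(0.004244) - (-0.00007692)(0)]/D = 4.999 V
V_2 = [(0.5556)(0) - (2.778)(-0.00007692)]/D = 0.09062 V
The requested potential is V_2 = 0.09062 V.

Final answer: V_2 = 0.09062 V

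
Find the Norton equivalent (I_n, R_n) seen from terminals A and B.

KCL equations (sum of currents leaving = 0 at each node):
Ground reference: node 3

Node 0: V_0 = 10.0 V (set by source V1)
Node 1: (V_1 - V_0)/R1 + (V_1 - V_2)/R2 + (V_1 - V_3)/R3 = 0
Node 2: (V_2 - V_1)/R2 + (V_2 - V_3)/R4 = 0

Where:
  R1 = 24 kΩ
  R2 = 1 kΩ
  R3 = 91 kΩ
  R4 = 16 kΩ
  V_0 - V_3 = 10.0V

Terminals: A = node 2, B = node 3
Find the Thévenin equivalent first; then I_n = V_th/R_th and R_n = R_th.
Step 1 — V_th is the open-circuit voltage V_A - V_B (nothing connected across the terminals).
Nodal analysis, taking node 3 as the 0 V reference.
Source V1 fixes V_0 = 10 V.
KCL at each unknown node (sum of currents leaving = 0; resistances in Ω):
  Node 1: (V_1 - 10)/24000 + (V_1 - V_2)/1000 + (V_1 - 0)/91000 = 0
  Node 2: (V_2 - V_1)/1000 + (V_2 - 0)/16000 = 0
Collecting terms (coefficients in siemens):
  0.001053·V_1 - 0.001·V_2 = 0.0004167
  0.001063·V_2 - 0.001·V_1 = 0
Determinant D = (0.001053)(0.001063) - (-0.001)(-0.001) = 0.0000001184
V_1 = [(0.0004167)(0.001063) - (-0.001)(0)]/D = 3.738 V
V_2 = [(0.001053)(0) - (0.0004167)(-0.001)]/D = 3.518 V
V_th = V_2 - V_3 = 3.518 - 0 = 3.518 V
Step 2 — R_th: zero the source — replace V1 by a short circuit (node 3 merges into node 0) — and find the resistance seen between A (node 2) and B (node 0).
Reduce the network between node 2 (A) and node 0 (B) by series/parallel combination:
  Rp1 = R1 ‖ R3 (parallel, both between nodes 0 and 1) = 1/(1/24000 + 1/91000) = 18990 Ω
  Rs1 = R2 + Rp1 (series, joined only at node 1) = 1000 + 18990 = 19990 Ω
  Rp2 = R4 ‖ Rs1 (parallel, both between nodes 0 and 2) = 1/(1/16000 + 1/19990) = 8887 Ω
R_th = 8.887 kΩ
I_n = V_th/R_th = 3.518/8887 = 0.0003958 A, and R_n = R_th = 8.887 kΩ

Final answer: I_n = 0.0003958 A, R_n = 8.887 kΩ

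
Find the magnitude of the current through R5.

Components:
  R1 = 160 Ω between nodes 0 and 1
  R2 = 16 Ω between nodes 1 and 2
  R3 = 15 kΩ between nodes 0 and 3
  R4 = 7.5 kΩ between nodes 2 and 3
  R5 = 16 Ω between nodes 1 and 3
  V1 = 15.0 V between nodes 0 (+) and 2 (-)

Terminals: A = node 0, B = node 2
Nodal analysis, taking node 2 as the 0 V reference.
Source V1 fixes V_0 = 15 V.
KCL at each unknown node (sum of currents leaving = 0; resistances in Ω):
  Node 1: (V_1 - 15)/160 + (V_1 - 0)/16 + (V_1 - V_3)/16 = 0
  Node 3: (V_3 - 15)/15000 + (V_3 - 0)/7500 + (V_3 - V_1)/16 = 0
Collecting terms (coefficients in siemens):
  0.1313·V_1 - 0.0625·V_3 = 0.09375
  0.0627·V_3 - 0.0625·V_1 = 0.001
Determinant D = (0.1313)(0.0627) - (-0.0625)(-0.0625) = 0.004323
V_1 = [(0.09375)(0.0627) - (-0.0625)(0.001)]/D = 1.374 V
V_3 = [(0.1313)(0.001) - (0.09375)(-0.0625)]/D = 1.386 V
I_R5 = (V_1 - V_3)/R5 = (1.374 - 1.386)/16 = -0.0007229 A
|I_R5| = 0.0007229 A

Final answer: |I_R5| = 0.0007229 A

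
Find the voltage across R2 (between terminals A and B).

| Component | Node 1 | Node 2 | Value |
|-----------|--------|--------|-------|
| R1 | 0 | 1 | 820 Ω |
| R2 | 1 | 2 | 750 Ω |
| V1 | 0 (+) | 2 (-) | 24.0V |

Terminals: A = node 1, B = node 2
R1 and R2 are in series across V1 (node 0 → node 1 → node 2), and the output A–B is taken across R2, so this is a voltage divider.
Series current: I = V1/(R1 + R2) = 24/(820 + 750) = 24/1570 = 0.01529 A
V_R2 = I × R2 = V1 × R2/(R1 + R2) = 24 × 750/1570 = 11.46 V

Final answer: 11.46 V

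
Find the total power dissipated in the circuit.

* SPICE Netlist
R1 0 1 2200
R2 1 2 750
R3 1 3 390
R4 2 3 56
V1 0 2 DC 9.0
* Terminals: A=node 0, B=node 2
Nodal analysis, taking node 2 as the 0 V reference.
Source V1 fixes V_0 = 9 V.
KCL at each unknown node (sum of currents leaving = 0; resistances in Ω):
  Node 1: (V_1 - 9)/2200 + (V_1 - 0)/750 + (V_1 - V_3)/390 = 0
  Node 3: (V_3 - V_1)/390 + (V_3 - 0)/56 = 0
Collecting terms (coefficients in siemens):
  0.004352·V_1 - 0.002564·V_3 = 0.004091
  0.02042·V_3 - 0.002564·V_1 = 0
Determinant D = (0.004352)(0.02042) - (-0.002564)(-0.002564) = 0.0000823
V_1 = [(0.004091)(0.02042) - (-0.002564)(0)]/D = 1.015 V
V_3 = [(0.004352)(0) - (0.004091)(-0.002564)]/D = 0.1275 V
Power in each resistor, P = (ΔV)²/R:
  P_R1 = (9 - 1.015)²/2200 = 0.02898 W
  P_R2 = (1.015 - 0)²/750 = 0.001374 W
  P_R3 = (1.015 - 0.1275)²/390 = 0.00202 W
  P_R4 = (0 - 0.1275)²/56 = 0.0002901 W
P_total = P_R1 + P_R2 + P_R3 + P_R4 = 0.03267 W

Final answer: 0.03267 W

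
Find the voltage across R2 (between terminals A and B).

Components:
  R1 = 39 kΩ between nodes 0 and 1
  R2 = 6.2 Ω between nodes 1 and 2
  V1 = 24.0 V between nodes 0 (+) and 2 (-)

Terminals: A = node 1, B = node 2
R1 and R2 are in series across V1 (node 0 → node 1 → node 2), and the output A–B is taken across R2, so this is a voltage divider.
Series current: I = V1/(R1 + R2) = 24/(39000 + 6.2) = 24/39010 = 0.0006153 A
V_R2 = I × R2 = V1 × R2/(R1 + R2) = 24 × 6.2/39010 = 0.003815 V

Final answer: 0.003815 V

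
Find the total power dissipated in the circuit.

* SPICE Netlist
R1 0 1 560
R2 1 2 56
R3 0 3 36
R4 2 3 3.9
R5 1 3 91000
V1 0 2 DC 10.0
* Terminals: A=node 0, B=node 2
Nodal analysis, taking node 2 as the 0 V reference.
Source V1 fixes V_0 = 10 V.
KCL at each unknown node (sum of currents leaving = 0; resistances in Ω):
  Node 1: (V_1 - 10)/560 + (V_1 - 0)/56 + (V_1 - V_3)/91000 = 0
  Node 3: (V_3 - 10)/36 + (V_3 - 0)/3.9 + (V_3 - V_1)/91000 = 0
Collecting terms (coefficients in siemens):
  0.01965·V_1 - 0.00001099·V_3 = 0.01786
  0.2842·V_3 - 0.00001099·V_1 = 0.2778
Determinant D = (0.01965)(0.2842) - (-0.00001099)(-0.00001099) = 0.005586
V_1 = [(0.01786)(0.2842) - (-0.00001099)(0.2778)]/D = 0.9091 V
V_3 = [(0.01965)(0.2778) - (0.01786)(-0.00001099)]/D = 0.9774 V
Power in each resistor, P = (ΔV)²/R:
  P_R1 = (10 - 0.9091)²/560 = 0.1476 W
  P_R2 = (0.9091 - 0)²/56 = 0.01476 W
  P_R3 = (10 - 0.9774)²/36 = 2.261 W
  P_R4 = (0 - 0.9774)²/3.9 = 0.245 W
  P_R5 = (0.9091 - 0.9774)²/91000 = 0.00000005128 W
P_total = P_R1 + P_R2 + P_R3 + P_R4 + P_R5 = 2.669 W

Final answer: 2.669 W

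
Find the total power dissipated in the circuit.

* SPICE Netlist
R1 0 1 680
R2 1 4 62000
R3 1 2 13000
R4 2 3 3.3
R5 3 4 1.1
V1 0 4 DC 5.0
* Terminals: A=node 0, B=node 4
Nodal analysis, taking node 4 as the 0 V reference.
Source V1 fixes V_0 = 5 V.
KCL at each unknown node (sum of currents leaving = 0; resistances in Ω):
  Node 1: (V_1 - 5)/680 + (V_1 - 0)/62000 + (V_1 - V_2)/13000 = 0
  Node 2: (V_2 - V_1)/13000 + (V_2 - V_3)/3.3 = 0
  Node 3: (V_3 - V_2)/3.3 + (V_3 - 0)/1.1 = 0
Collecting terms (coefficients in siemens):
  0.001564·V_1 - 0.00007692·V_2 = 0.007353
  0.3031·V_2 - 0.00007692·V_1 - 0.303·V_3 = 0
  1.212·V_3 - 0.303·V_2 = 0
Solving these 3 simultaneous equations (Gaussian elimination) gives:
  V_1 = 4.703 V, V_2 = 0.001591 V, V_3 = 0.0003978 V
Power in each resistor, P = (ΔV)²/R:
  P_R1 = (5 - 4.703)²/680 = 0.0001301 W
  P_R2 = (4.703 - 0)²/62000 = 0.0003567 W
  P_R3 = (4.703 - 0.001591)²/13000 = 0.0017 W
  P_R4 = (0.001591 - 0.0003978)²/3.3 = 0.0000004315 W
  P_R5 = (0.0003978 - 0)²/1.1 = 0.0000001438 W
P_total = P_R1 + P_R2 + P_R3 + P_R4 + P_R5 = 0.002187 W

Final answer: 0.002187 W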